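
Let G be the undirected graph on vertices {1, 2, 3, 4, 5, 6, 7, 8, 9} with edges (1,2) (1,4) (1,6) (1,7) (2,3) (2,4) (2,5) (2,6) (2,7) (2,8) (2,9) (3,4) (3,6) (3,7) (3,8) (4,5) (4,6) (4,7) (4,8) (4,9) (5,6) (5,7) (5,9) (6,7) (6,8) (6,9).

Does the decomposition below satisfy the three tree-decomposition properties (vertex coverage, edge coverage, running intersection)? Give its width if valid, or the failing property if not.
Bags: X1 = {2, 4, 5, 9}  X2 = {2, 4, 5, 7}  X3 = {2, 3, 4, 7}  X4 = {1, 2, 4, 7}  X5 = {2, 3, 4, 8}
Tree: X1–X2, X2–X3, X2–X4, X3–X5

A tree decomposition must satisfy three properties: every vertex lies in some bag; for every edge, both endpoints lie together in some bag; and for every vertex, the bags containing it form a connected subtree. Here vertex 6 appears in no bag, so the decomposition is invalid.

No — vertex 6 appears in no bag.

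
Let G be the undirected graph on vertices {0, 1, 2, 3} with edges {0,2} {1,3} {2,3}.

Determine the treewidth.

A width-1 tree decomposition is:
Bags: B1 = {0, 2}  B2 = {2, 3}  B3 = {1, 3}
Tree: B1–B2, B2–B3
Each bag holds 2 vertices, so the decomposition has width 1, which upper-bounds the treewidth. Since G has at least one edge (e.g. 0–2), it is not an edgeless graph, so tw(G) ≥ 1. Hence tw(G) = 1 exactly.

1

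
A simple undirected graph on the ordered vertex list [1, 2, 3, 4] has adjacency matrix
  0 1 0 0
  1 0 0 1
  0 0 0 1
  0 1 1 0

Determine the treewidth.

1

A width-1 tree decomposition is:
Bags: B1 = {3, 4}  B2 = {2, 4}  B3 = {1, 2}
Tree: B1–B2, B2–B3
The largest bag has 2 vertices, giving width 1; this decomposition certifies tw(G) ≤ 1. G has an edge, so its treewidth is at least 1. Therefore the treewidth is 1.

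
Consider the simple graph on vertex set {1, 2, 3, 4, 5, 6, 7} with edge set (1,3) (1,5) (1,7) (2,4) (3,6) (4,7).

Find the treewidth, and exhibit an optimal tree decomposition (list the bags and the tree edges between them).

The largest bag has 2 vertices, giving width 1; this decomposition certifies tw(G) ≤ 1. Since G has at least one edge (e.g. 7–1), it is not an edgeless graph, so tw(G) ≥ 1. Therefore the treewidth is 1.

Treewidth 1.
Bags: B1 = {1, 7}  B2 = {4, 7}  B3 = {1, 3}  B4 = {1, 5}  B5 = {2, 4}  B6 = {3, 6}
Tree: B1–B2, B1–B3, B1–B4, B2–B5, B3–B6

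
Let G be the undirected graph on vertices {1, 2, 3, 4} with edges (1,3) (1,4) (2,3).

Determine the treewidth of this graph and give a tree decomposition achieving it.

Treewidth 1.
One optimal decomposition is:
Bags: B1 = {1, 4}  B2 = {1, 3}  B3 = {2, 3}
Tree: B1–B2, B2–B3

The largest bag has 2 vertices, giving width 1; this decomposition certifies tw(G) ≤ 1. Since G has at least one edge (e.g. 4–1), it is not an edgeless graph, so tw(G) ≥ 1. Combining the bounds, tw(G) = 1.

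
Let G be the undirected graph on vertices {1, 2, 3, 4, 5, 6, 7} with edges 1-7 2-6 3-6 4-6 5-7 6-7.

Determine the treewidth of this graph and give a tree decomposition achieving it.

Each bag holds 2 vertices, so the decomposition has width 1, which upper-bounds the treewidth. G has an edge, so its treewidth is at least 1. Therefore the treewidth is 1.

Treewidth 1.
One such decomposition:
Bags: B1 = {6, 7}  B2 = {2, 6}  B3 = {4, 6}  B4 = {5, 7}  B5 = {1, 7}  B6 = {3, 6}
Tree: B1–B2, B1–B3, B1–B4, B4–B5, B3–B6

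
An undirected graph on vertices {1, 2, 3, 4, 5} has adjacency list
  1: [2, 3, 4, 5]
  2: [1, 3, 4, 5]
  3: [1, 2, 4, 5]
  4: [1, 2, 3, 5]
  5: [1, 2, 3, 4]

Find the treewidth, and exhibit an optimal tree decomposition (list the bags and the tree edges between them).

Treewidth 4.
One such decomposition:
Bags: B1 = {1, 2, 3, 4, 5}
Tree: (single bag)

A single bag containing all 5 vertices is trivially a valid decomposition of width 4. For the lower bound, the 5 vertices {1, 2, 3, 4, 5} are pairwise adjacent, and any tree decomposition puts a clique entirely inside one bag — forcing width ≥ 4. The upper and lower bounds meet at 4, so that is the treewidth.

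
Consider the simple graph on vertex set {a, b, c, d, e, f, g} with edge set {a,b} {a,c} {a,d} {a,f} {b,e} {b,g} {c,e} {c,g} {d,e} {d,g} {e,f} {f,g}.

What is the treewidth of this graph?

A width-3 tree decomposition is:
Bags: B1 = {a, c, e, g}  B2 = {a, e, f, g}  B3 = {a, d, e, g}  B4 = {a, b, e, g}
Tree: B1–B2, B2–B3, B3–B4
Every bag has size at most 4, so the width is 4 − 1 = 3 and tw(G) ≤ 3. For the lower bound: the 4 vertex sets {a,c}, {f,g}, {e}, {d} are disjoint, each induces a connected subgraph, and every pair is joined by at least one edge of G. Contracting each set to a single vertex therefore yields K_{4} as a minor, and since treewidth is minor-monotone, tw(G) ≥ tw(K_{4}) = 3. Combining the bounds, tw(G) = 3.

3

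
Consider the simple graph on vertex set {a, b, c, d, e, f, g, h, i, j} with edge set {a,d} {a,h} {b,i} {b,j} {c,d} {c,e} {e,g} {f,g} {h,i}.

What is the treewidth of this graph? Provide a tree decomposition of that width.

The largest bag has 2 vertices, giving width 1; this decomposition certifies tw(G) ≤ 1. G has an edge, so its treewidth is at least 1. Therefore the treewidth is 1.

Treewidth 1.
One such decomposition:
Bags: B1 = {f, g}  B2 = {e, g}  B3 = {c, e}  B4 = {c, d}  B5 = {a, d}  B6 = {a, h}  B7 = {h, i}  B8 = {b, i}  B9 = {b, j}
Tree: B1–B2, B2–B3, B3–B4, B4–B5, B5–B6, B6–B7, B7–B8, B8–B9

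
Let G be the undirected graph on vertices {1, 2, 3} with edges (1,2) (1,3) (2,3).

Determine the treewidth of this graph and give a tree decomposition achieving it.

A single bag containing all 3 vertices is trivially a valid decomposition of width 2. On the other hand G contains the 3-clique {1, 2, 3}. A clique must lie in a single bag of any decomposition, so no decomposition can have width below 2. Combining the bounds, tw(G) = 2.

Treewidth 2.
One such decomposition:
Bags: B1 = {1, 2, 3}
Tree: (single bag)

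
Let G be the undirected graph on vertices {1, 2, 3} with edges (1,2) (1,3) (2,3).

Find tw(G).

A width-2 tree decomposition is:
Bags: B1 = {1, 2, 3}
Tree: (single bag)
With just one bag of size 3, the width is 3 − 1 = 2, so tw(G) ≤ 2. On the other hand G contains the 3-clique {1, 2, 3}. A clique must lie in a single bag of any decomposition, so no decomposition can have width below 2. Therefore the treewidth is 2.

2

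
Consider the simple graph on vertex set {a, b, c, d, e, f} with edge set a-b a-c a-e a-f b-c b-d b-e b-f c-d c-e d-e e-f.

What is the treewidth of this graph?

A width-3 tree decomposition is:
Bags: B1 = {a, b, e, f}  B2 = {a, b, c, e}  B3 = {b, c, d, e}
Tree: B1–B2, B2–B3
Each bag holds 4 vertices, so the decomposition has width 3, which upper-bounds the treewidth. On the other hand G contains the 4-clique {b, c, d, e}. A clique must lie in a single bag of any decomposition, so no decomposition can have width below 3. The upper and lower bounds meet at 3, so that is the treewidth.

3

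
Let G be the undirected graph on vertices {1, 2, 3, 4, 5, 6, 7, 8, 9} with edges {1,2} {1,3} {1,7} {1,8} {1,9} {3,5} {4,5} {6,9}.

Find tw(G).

A width-1 tree decomposition is:
Bags: B1 = {1, 7}  B2 = {1, 3}  B3 = {1, 9}  B4 = {3, 5}  B5 = {1, 2}  B6 = {1, 8}  B7 = {4, 5}  B8 = {6, 9}
Tree: B1–B2, B2–B3, B2–B4, B2–B5, B3–B6, B4–B7, B3–B8
Every bag has size at most 2, so the width is 2 − 1 = 1 and tw(G) ≤ 1. G has an edge, so its treewidth is at least 1. Hence tw(G) = 1 exactly.

1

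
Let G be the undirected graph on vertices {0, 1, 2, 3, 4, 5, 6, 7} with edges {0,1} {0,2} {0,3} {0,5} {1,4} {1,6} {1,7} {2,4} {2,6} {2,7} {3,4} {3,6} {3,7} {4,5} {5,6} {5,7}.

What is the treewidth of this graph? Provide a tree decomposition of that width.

Treewidth 4.
Bags: B1 = {1, 2, 3, 5, 6}  B2 = {0, 1, 2, 3, 5}  B3 = {1, 2, 3, 5, 7}  B4 = {1, 2, 3, 4, 5}
Tree: B1–B2, B2–B3, B3–B4

Each bag holds 5 vertices, so the decomposition has width 4, which upper-bounds the treewidth. For the lower bound: the 5 vertex sets {2,6}, {0,3}, {5,7}, {1}, {4} are disjoint, each induces a connected subgraph, and every pair is joined by at least one edge of G. Contracting each set to a single vertex therefore yields K_{5} as a minor, and since treewidth is minor-monotone, tw(G) ≥ tw(K_{5}) = 4. Hence tw(G) = 4 exactly.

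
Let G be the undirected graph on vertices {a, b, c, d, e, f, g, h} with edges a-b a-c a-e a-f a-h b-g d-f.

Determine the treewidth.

1

A width-1 tree decomposition is:
Bags: B1 = {a, f}  B2 = {a, h}  B3 = {a, b}  B4 = {d, f}  B5 = {b, g}  B6 = {a, e}  B7 = {a, c}
Tree: B1–B2, B1–B3, B1–B4, B3–B5, B2–B6, B6–B7
Every bag has size at most 2, so the width is 2 − 1 = 1 and tw(G) ≤ 1. G has an edge, so its treewidth is at least 1. Hence tw(G) = 1 exactly.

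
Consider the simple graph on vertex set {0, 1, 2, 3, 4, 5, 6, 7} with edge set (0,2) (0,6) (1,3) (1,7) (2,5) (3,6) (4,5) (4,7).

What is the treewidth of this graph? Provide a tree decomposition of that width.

Treewidth 2.
One optimal decomposition is:
Bags: B1 = {1, 3, 6}  B2 = {1, 6, 7}  B3 = {4, 6, 7}  B4 = {4, 5, 6}  B5 = {2, 5, 6}  B6 = {0, 2, 6}
Tree: B1–B2, B2–B3, B3–B4, B4–B5, B5–B6

Each bag holds 3 vertices, so the decomposition has width 2, which upper-bounds the treewidth. For the lower bound, G contains the cycle 6–3–1–7–4–5–2–0–6, so G is not a forest; only forests have treewidth ≤ 1, hence tw(G) ≥ 2. Hence tw(G) = 2 exactly.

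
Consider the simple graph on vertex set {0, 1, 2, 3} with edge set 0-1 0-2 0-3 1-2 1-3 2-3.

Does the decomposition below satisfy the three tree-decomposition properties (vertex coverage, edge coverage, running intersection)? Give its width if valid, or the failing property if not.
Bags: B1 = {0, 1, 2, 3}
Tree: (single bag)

Checking the three conditions: (i) the bags cover all of {0, 1, 2, 3}; (ii) for each edge, some bag contains both endpoints; (iii) the bags containing any fixed vertex form a subtree. All hold, so the decomposition is valid with width 4 − 1 = 3.

Yes; width 3.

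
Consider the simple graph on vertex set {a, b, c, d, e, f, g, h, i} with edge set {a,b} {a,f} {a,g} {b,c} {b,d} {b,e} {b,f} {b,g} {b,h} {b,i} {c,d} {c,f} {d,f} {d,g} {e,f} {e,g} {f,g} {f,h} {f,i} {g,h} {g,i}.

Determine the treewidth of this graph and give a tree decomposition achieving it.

Every bag has size at most 4, so the width is 4 − 1 = 3 and tw(G) ≤ 3. For the lower bound, the 4 vertices {b, d, f, g} are pairwise adjacent, and any tree decomposition puts a clique entirely inside one bag — forcing width ≥ 3. Hence tw(G) = 3 exactly.

Treewidth 3.
Bags: B1 = {b, d, f, g}  B2 = {a, b, f, g}  B3 = {b, e, f, g}  B4 = {b, f, g, h}  B5 = {b, f, g, i}  B6 = {b, c, d, f}
Tree: B1–B2, B2–B3, B1–B4, B4–B5, B1–B6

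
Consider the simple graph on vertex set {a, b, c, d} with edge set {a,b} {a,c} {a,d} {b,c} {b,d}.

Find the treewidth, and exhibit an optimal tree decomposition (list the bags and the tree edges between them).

Every bag has size at most 3, so the width is 3 − 1 = 2 and tw(G) ≤ 2. Conversely, {a, b, d} is a clique of size 3, and the vertices of any clique must share a bag in every tree decomposition; so some bag has ≥ 3 vertices and tw(G) ≥ 2. The upper and lower bounds meet at 2, so that is the treewidth.

Treewidth 2.
Bags: B1 = {a, b, c}  B2 = {a, b, d}
Tree: B1–B2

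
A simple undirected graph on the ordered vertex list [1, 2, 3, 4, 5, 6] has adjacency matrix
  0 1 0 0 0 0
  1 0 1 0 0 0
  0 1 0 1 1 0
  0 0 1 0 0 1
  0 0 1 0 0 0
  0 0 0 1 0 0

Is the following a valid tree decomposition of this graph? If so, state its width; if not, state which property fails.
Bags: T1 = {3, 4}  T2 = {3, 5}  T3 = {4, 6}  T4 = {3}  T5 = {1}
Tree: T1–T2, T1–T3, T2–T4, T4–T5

No — vertex 2 appears in no bag.

A tree decomposition must satisfy three properties: every vertex lies in some bag; for every edge, both endpoints lie together in some bag; and for every vertex, the bags containing it form a connected subtree. Here vertex 2 appears in no bag, so the decomposition is invalid.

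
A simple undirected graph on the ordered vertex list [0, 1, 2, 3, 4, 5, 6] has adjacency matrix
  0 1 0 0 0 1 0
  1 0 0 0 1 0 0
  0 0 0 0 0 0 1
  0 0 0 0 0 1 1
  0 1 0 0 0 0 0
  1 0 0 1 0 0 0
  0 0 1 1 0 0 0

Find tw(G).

A width-1 tree decomposition is:
Bags: B1 = {1, 4}  B2 = {0, 1}  B3 = {0, 5}  B4 = {3, 5}  B5 = {3, 6}  B6 = {2, 6}
Tree: B1–B2, B2–B3, B3–B4, B4–B5, B5–B6
Every bag has size at most 2, so the width is 2 − 1 = 1 and tw(G) ≤ 1. G has an edge, so its treewidth is at least 1. Hence tw(G) = 1 exactly.

1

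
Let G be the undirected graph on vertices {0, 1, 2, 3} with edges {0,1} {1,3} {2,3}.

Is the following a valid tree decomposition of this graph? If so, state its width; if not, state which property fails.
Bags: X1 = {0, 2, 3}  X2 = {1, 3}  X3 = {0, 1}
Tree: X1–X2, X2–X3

A tree decomposition must satisfy three properties: every vertex lies in some bag; for every edge, both endpoints lie together in some bag; and for every vertex, the bags containing it form a connected subtree. Here bags containing vertex 0 are not connected in the tree, so the decomposition is invalid.

No — bags containing vertex 0 are not connected in the tree.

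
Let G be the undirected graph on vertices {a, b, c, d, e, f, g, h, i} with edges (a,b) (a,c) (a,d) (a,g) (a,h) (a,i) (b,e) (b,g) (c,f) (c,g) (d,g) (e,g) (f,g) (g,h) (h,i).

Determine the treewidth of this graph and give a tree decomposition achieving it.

Treewidth 2.
One such decomposition:
Bags: B1 = {a, b, g}  B2 = {a, c, g}  B3 = {c, f, g}  B4 = {a, g, h}  B5 = {a, d, g}  B6 = {a, h, i}  B7 = {b, e, g}
Tree: B1–B2, B2–B3, B2–B4, B4–B5, B4–B6, B1–B7

Every bag has size at most 3, so the width is 3 − 1 = 2 and tw(G) ≤ 2. On the other hand G contains the 3-clique {a, d, g}. A clique must lie in a single bag of any decomposition, so no decomposition can have width below 2. Therefore the treewidth is 2.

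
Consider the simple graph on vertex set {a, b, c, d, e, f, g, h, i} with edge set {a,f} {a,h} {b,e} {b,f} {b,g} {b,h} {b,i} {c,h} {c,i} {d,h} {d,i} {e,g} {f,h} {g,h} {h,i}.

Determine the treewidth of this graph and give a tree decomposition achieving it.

The largest bag has 3 vertices, giving width 2; this decomposition certifies tw(G) ≤ 2. Conversely, {b, e, g} is a clique of size 3, and the vertices of any clique must share a bag in every tree decomposition; so some bag has ≥ 3 vertices and tw(G) ≥ 2. Hence tw(G) = 2 exactly.

Treewidth 2.
One such decomposition:
Bags: B1 = {b, f, h}  B2 = {b, h, i}  B3 = {b, g, h}  B4 = {d, h, i}  B5 = {a, f, h}  B6 = {c, h, i}  B7 = {b, e, g}
Tree: B1–B2, B2–B3, B2–B4, B1–B5, B2–B6, B3–B7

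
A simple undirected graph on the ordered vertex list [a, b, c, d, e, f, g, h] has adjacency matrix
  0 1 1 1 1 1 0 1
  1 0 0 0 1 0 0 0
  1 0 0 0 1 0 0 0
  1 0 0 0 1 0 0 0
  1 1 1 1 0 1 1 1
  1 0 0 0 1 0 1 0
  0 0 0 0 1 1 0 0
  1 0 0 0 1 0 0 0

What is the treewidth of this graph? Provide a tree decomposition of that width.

Treewidth 2.
Bags: B1 = {a, c, e}  B2 = {a, e, f}  B3 = {e, f, g}  B4 = {a, b, e}  B5 = {a, d, e}  B6 = {a, e, h}
Tree: B1–B2, B2–B3, B1–B4, B2–B5, B2–B6

Every bag has size at most 3, so the width is 3 − 1 = 2 and tw(G) ≤ 2. For the lower bound, the 3 vertices {e, f, g} are pairwise adjacent, and any tree decomposition puts a clique entirely inside one bag — forcing width ≥ 2. Hence tw(G) = 2 exactly.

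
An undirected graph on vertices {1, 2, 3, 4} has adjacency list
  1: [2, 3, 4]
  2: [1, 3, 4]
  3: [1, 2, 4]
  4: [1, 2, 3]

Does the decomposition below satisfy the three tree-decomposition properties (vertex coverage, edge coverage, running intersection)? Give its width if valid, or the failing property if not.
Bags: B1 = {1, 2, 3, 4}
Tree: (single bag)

Yes; width 3.

Vertex coverage: the bags together contain {1, 2, 3, 4}, the full vertex set. Edge coverage: each edge of G has both endpoints in at least one bag. Running intersection: for every vertex, the bags containing it form a connected subtree. All three properties hold, so this is a valid tree decomposition of width max|bag| − 1 = 3, and hence tw(G) ≤ 3.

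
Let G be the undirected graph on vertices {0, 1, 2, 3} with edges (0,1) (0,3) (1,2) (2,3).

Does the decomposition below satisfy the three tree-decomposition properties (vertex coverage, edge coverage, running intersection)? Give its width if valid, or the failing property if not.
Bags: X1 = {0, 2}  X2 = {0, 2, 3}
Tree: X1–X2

A tree decomposition must satisfy three properties: every vertex lies in some bag; for every edge, both endpoints lie together in some bag; and for every vertex, the bags containing it form a connected subtree. Here vertex 1 appears in no bag, so the decomposition is invalid.

No — vertex 1 appears in no bag.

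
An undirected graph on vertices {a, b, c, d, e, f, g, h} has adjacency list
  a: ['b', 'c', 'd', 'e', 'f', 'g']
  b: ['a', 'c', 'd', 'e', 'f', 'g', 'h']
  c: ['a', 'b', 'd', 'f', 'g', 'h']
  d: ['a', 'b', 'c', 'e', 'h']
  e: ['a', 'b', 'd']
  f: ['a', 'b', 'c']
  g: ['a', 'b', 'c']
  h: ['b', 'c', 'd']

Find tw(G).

A width-3 tree decomposition is:
Bags: B1 = {a, b, c, g}  B2 = {a, b, c, d}  B3 = {b, c, d, h}  B4 = {a, b, d, e}  B5 = {a, b, c, f}
Tree: B1–B2, B2–B3, B2–B4, B2–B5
Each bag holds 4 vertices, so the decomposition has width 3, which upper-bounds the treewidth. On the other hand G contains the 4-clique {a, b, d, e}. A clique must lie in a single bag of any decomposition, so no decomposition can have width below 3. Therefore the treewidth is 3.

3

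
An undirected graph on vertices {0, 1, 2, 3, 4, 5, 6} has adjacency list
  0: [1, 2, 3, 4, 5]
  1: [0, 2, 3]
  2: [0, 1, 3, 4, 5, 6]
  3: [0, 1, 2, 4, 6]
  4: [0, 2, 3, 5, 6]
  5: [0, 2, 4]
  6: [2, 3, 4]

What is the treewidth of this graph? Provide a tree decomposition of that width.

Every bag has size at most 4, so the width is 4 − 1 = 3 and tw(G) ≤ 3. On the other hand G contains the 4-clique {0, 1, 2, 3}. A clique must lie in a single bag of any decomposition, so no decomposition can have width below 3. The upper and lower bounds meet at 3, so that is the treewidth.

Treewidth 3.
Bags: B1 = {0, 1, 2, 3}  B2 = {0, 2, 3, 4}  B3 = {0, 2, 4, 5}  B4 = {2, 3, 4, 6}
Tree: B1–B2, B2–B3, B2–B4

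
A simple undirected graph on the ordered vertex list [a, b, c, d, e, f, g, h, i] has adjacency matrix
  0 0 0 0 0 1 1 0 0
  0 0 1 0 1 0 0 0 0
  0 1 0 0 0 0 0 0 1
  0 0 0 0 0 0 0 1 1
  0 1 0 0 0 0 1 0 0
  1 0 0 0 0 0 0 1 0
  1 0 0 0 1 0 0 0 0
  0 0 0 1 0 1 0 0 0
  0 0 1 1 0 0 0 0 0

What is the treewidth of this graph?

A width-2 tree decomposition is:
Bags: B1 = {a, e, g}  B2 = {a, b, e}  B3 = {a, b, c}  B4 = {a, c, i}  B5 = {a, d, i}  B6 = {a, d, h}  B7 = {a, f, h}
Tree: B1–B2, B2–B3, B3–B4, B4–B5, B5–B6, B6–B7
Every bag has size at most 3, so the width is 3 − 1 = 2 and tw(G) ≤ 2. For the lower bound, G contains the cycle a–g–e–b–c–i–d–h–f–a, so G is not a forest; only forests have treewidth ≤ 1, hence tw(G) ≥ 2. Hence tw(G) = 2 exactly.

2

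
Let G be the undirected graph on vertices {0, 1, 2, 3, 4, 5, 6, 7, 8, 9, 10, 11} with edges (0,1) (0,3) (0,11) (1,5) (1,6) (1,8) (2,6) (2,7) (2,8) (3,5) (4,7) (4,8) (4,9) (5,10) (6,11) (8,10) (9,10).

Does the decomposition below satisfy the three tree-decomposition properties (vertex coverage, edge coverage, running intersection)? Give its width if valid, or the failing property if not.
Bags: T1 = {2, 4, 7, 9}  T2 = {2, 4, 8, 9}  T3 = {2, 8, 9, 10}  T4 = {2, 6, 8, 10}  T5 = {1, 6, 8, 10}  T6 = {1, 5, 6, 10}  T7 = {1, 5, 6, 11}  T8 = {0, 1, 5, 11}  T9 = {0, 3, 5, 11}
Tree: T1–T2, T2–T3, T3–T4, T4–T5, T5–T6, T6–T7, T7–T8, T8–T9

Yes; width 3.

Every vertex of G appears in some bag (union = {0, 1, 2, 3, 4, 5, 6, 7, 8, 9, 10, 11}); every edge is covered by a bag; and for each vertex v the set of bags containing v is connected in the bag tree. The decomposition is therefore valid. The largest bag has 4 vertices, so the width is 3.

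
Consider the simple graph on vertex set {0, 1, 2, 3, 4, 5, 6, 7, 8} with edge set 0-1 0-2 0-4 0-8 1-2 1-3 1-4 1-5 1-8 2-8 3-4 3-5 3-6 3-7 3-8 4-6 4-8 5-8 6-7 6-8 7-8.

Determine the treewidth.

3

A width-3 tree decomposition is:
Bags: B1 = {3, 6, 7, 8}  B2 = {3, 4, 6, 8}  B3 = {1, 3, 4, 8}  B4 = {0, 1, 4, 8}  B5 = {1, 3, 5, 8}  B6 = {0, 1, 2, 8}
Tree: B1–B2, B2–B3, B3–B4, B3–B5, B4–B6
Each bag holds 4 vertices, so the decomposition has width 3, which upper-bounds the treewidth. Conversely, {0, 1, 2, 8} is a clique of size 4, and the vertices of any clique must share a bag in every tree decomposition; so some bag has ≥ 4 vertices and tw(G) ≥ 3. Therefore the treewidth is 3.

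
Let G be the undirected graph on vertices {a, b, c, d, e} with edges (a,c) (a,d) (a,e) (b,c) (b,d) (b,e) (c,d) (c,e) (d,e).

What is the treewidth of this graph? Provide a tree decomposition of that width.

Each bag holds 4 vertices, so the decomposition has width 3, which upper-bounds the treewidth. On the other hand G contains the 4-clique {a, c, d, e}. A clique must lie in a single bag of any decomposition, so no decomposition can have width below 3. Hence tw(G) = 3 exactly.

Treewidth 3.
Bags: B1 = {b, c, d, e}  B2 = {a, c, d, e}
Tree: B1–B2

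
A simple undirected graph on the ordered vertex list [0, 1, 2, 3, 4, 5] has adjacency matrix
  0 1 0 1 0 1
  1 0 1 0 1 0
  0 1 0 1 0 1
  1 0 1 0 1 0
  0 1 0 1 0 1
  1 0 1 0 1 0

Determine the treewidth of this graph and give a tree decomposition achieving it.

Each bag holds 4 vertices, so the decomposition has width 3, which upper-bounds the treewidth. For the lower bound: the 4 vertex sets {0,1}, {2,3}, {4}, {5} are disjoint, each induces a connected subgraph, and every pair is joined by at least one edge of G. Contracting each set to a single vertex therefore yields K_{4} as a minor, and since treewidth is minor-monotone, tw(G) ≥ tw(K_{4}) = 3. Combining the bounds, tw(G) = 3.

Treewidth 3.
One such decomposition:
Bags: B1 = {0, 1, 2, 4}  B2 = {0, 2, 3, 4}  B3 = {0, 2, 4, 5}
Tree: B1–B2, B2–B3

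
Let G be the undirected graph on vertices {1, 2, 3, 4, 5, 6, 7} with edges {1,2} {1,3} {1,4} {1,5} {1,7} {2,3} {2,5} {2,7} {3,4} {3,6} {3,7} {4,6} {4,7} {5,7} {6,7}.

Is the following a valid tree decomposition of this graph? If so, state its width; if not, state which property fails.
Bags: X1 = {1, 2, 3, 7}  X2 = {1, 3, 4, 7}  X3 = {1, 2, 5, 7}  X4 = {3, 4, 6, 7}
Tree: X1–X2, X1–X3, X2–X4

Every vertex of G appears in some bag (union = {1, 2, 3, 4, 5, 6, 7}); every edge is covered by a bag; and for each vertex v the set of bags containing v is connected in the bag tree. The decomposition is therefore valid. The largest bag has 4 vertices, so the width is 3.

Yes; width 3.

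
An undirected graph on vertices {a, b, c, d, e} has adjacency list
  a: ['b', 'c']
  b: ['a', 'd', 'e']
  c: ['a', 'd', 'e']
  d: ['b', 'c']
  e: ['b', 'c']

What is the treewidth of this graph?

A width-2 tree decomposition is:
Bags: B1 = {b, c, e}  B2 = {a, b, c}  B3 = {b, c, d}
Tree: B1–B2, B2–B3
Every bag has size at most 3, so the width is 3 − 1 = 2 and tw(G) ≤ 2. For the lower bound, G contains the cycle c–e–b–a–c, so G is not a forest; only forests have treewidth ≤ 1, hence tw(G) ≥ 2. Combining the bounds, tw(G) = 2.

2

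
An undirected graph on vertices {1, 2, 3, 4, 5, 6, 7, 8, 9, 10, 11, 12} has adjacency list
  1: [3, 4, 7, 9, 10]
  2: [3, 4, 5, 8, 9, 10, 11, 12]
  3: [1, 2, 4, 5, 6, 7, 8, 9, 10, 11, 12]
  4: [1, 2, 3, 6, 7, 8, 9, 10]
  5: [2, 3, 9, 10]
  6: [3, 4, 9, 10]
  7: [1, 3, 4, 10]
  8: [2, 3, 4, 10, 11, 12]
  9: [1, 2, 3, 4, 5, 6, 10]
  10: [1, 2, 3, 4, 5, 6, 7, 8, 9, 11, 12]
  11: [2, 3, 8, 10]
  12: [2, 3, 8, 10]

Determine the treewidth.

A width-4 tree decomposition is:
Bags: B1 = {1, 3, 4, 9, 10}  B2 = {3, 4, 6, 9, 10}  B3 = {2, 3, 4, 9, 10}  B4 = {2, 3, 4, 8, 10}  B5 = {2, 3, 5, 9, 10}  B6 = {2, 3, 8, 10, 12}  B7 = {1, 3, 4, 7, 10}  B8 = {2, 3, 8, 10, 11}
Tree: B1–B2, B1–B3, B3–B4, B3–B5, B4–B6, B1–B7, B6–B8
Every bag has size at most 5, so the width is 5 − 1 = 4 and tw(G) ≤ 4. For the lower bound, the 5 vertices {1, 3, 4, 9, 10} are pairwise adjacent, and any tree decomposition puts a clique entirely inside one bag — forcing width ≥ 4. Combining the bounds, tw(G) = 4.

4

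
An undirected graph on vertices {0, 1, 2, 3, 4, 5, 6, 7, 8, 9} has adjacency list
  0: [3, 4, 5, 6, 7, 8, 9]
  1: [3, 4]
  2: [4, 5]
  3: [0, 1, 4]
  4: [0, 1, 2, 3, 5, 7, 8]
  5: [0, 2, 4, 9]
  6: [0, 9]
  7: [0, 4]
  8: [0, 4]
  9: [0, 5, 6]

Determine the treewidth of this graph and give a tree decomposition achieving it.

Treewidth 2.
One such decomposition:
Bags: B1 = {0, 3, 4}  B2 = {0, 4, 5}  B3 = {0, 5, 9}  B4 = {0, 4, 8}  B5 = {0, 6, 9}  B6 = {0, 4, 7}  B7 = {1, 3, 4}  B8 = {2, 4, 5}
Tree: B1–B2, B2–B3, B2–B4, B3–B5, B4–B6, B1–B7, B2–B8

Every bag has size at most 3, so the width is 3 − 1 = 2 and tw(G) ≤ 2. For the lower bound, the 3 vertices {0, 5, 9} are pairwise adjacent, and any tree decomposition puts a clique entirely inside one bag — forcing width ≥ 2. Therefore the treewidth is 2.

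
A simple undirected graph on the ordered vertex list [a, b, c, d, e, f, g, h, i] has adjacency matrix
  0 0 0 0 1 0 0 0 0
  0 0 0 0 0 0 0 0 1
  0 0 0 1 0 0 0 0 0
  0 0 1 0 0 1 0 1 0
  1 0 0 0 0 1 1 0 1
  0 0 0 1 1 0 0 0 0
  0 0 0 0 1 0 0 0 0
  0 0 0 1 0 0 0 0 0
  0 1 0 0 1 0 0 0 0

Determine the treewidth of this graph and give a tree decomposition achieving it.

Each bag holds 2 vertices, so the decomposition has width 1, which upper-bounds the treewidth. Since G has at least one edge (e.g. e–g), it is not an edgeless graph, so tw(G) ≥ 1. Hence tw(G) = 1 exactly.

Treewidth 1.
One such decomposition:
Bags: B1 = {e, g}  B2 = {e, f}  B3 = {e, i}  B4 = {d, f}  B5 = {d, h}  B6 = {b, i}  B7 = {a, e}  B8 = {c, d}
Tree: B1–B2, B1–B3, B2–B4, B4–B5, B3–B6, B1–B7, B4–B8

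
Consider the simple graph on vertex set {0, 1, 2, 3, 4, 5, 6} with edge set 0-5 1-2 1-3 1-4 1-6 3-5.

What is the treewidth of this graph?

1

A width-1 tree decomposition is:
Bags: B1 = {1, 3}  B2 = {1, 2}  B3 = {3, 5}  B4 = {1, 6}  B5 = {1, 4}  B6 = {0, 5}
Tree: B1–B2, B1–B3, B2–B4, B4–B5, B3–B6
Every bag has size at most 2, so the width is 2 − 1 = 1 and tw(G) ≤ 1. Any graph with an edge has treewidth ≥ 1, and G has the edge 1–3. Hence tw(G) = 1 exactly.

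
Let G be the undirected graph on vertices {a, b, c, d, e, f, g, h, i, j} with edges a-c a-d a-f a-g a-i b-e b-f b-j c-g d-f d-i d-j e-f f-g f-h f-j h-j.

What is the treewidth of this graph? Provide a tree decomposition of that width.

Every bag has size at most 3, so the width is 3 − 1 = 2 and tw(G) ≤ 2. Conversely, {a, c, g} is a clique of size 3, and the vertices of any clique must share a bag in every tree decomposition; so some bag has ≥ 3 vertices and tw(G) ≥ 2. The upper and lower bounds meet at 2, so that is the treewidth.

Treewidth 2.
One optimal decomposition is:
Bags: B1 = {a, f, g}  B2 = {a, d, f}  B3 = {d, f, j}  B4 = {b, f, j}  B5 = {a, d, i}  B6 = {b, e, f}  B7 = {a, c, g}  B8 = {f, h, j}
Tree: B1–B2, B2–B3, B3–B4, B2–B5, B4–B6, B1–B7, B4–B8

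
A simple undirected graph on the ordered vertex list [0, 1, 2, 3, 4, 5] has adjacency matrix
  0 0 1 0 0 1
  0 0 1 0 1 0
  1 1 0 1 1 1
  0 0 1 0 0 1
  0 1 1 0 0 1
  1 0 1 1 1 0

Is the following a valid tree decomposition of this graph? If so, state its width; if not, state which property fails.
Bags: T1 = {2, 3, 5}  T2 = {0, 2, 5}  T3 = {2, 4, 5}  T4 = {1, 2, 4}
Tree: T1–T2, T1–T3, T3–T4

Yes; width 2.

Checking the three conditions: (i) the bags cover all of {0, 1, 2, 3, 4, 5}; (ii) for each edge, some bag contains both endpoints; (iii) the bags containing any fixed vertex form a subtree. All hold, so the decomposition is valid with width 3 − 1 = 2.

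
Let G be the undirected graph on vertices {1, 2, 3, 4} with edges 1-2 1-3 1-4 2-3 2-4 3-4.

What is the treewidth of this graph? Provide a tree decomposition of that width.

With just one bag of size 4, the width is 4 − 1 = 3, so tw(G) ≤ 3. Conversely, {1, 2, 3, 4} is a clique of size 4, and the vertices of any clique must share a bag in every tree decomposition; so some bag has ≥ 4 vertices and tw(G) ≥ 3. Combining the bounds, tw(G) = 3.

Treewidth 3.
Bags: B1 = {1, 2, 3, 4}
Tree: (single bag)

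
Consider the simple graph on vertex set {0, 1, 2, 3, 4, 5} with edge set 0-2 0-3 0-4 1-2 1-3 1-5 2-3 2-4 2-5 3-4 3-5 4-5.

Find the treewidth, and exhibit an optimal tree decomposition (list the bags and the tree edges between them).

The largest bag has 4 vertices, giving width 3; this decomposition certifies tw(G) ≤ 3. On the other hand G contains the 4-clique {1, 2, 3, 5}. A clique must lie in a single bag of any decomposition, so no decomposition can have width below 3. Hence tw(G) = 3 exactly.

Treewidth 3.
One such decomposition:
Bags: B1 = {2, 3, 4, 5}  B2 = {1, 2, 3, 5}  B3 = {0, 2, 3, 4}
Tree: B1–B2, B1–B3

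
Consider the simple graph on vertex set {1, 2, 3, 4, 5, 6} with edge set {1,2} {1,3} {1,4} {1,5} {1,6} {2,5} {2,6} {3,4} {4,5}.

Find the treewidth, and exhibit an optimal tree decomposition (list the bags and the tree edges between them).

Treewidth 2.
One optimal decomposition is:
Bags: B1 = {1, 4, 5}  B2 = {1, 3, 4}  B3 = {1, 2, 5}  B4 = {1, 2, 6}
Tree: B1–B2, B1–B3, B3–B4

The largest bag has 3 vertices, giving width 2; this decomposition certifies tw(G) ≤ 2. For the lower bound, the 3 vertices {1, 2, 5} are pairwise adjacent, and any tree decomposition puts a clique entirely inside one bag — forcing width ≥ 2. Combining the bounds, tw(G) = 2.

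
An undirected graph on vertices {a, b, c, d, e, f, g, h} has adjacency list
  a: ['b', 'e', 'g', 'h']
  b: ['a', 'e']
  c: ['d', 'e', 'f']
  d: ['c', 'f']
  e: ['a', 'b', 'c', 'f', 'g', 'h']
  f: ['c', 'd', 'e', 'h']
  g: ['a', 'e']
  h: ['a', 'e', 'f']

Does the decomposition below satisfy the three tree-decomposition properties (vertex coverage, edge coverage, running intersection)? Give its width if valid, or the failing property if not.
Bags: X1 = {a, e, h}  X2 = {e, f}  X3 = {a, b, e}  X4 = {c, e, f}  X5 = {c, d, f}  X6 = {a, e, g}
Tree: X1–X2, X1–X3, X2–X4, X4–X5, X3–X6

No — edge (h,f) lies in no bag.

A tree decomposition must satisfy three properties: every vertex lies in some bag; for every edge, both endpoints lie together in some bag; and for every vertex, the bags containing it form a connected subtree. Here edge (h,f) lies in no bag, so the decomposition is invalid.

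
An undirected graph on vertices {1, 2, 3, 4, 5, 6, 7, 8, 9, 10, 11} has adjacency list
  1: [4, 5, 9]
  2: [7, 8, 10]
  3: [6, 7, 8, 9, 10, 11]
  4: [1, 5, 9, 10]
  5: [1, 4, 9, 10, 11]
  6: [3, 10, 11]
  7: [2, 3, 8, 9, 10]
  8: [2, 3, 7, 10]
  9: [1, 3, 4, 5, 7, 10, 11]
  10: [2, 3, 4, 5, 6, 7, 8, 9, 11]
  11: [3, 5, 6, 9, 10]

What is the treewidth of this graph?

A width-3 tree decomposition is:
Bags: B1 = {3, 9, 10, 11}  B2 = {5, 9, 10, 11}  B3 = {3, 7, 9, 10}  B4 = {4, 5, 9, 10}  B5 = {3, 6, 10, 11}  B6 = {3, 7, 8, 10}  B7 = {1, 4, 5, 9}  B8 = {2, 7, 8, 10}
Tree: B1–B2, B1–B3, B2–B4, B1–B5, B3–B6, B4–B7, B6–B8
Each bag holds 4 vertices, so the decomposition has width 3, which upper-bounds the treewidth. Conversely, {1, 4, 5, 9} is a clique of size 4, and the vertices of any clique must share a bag in every tree decomposition; so some bag has ≥ 4 vertices and tw(G) ≥ 3. Therefore the treewidth is 3.

3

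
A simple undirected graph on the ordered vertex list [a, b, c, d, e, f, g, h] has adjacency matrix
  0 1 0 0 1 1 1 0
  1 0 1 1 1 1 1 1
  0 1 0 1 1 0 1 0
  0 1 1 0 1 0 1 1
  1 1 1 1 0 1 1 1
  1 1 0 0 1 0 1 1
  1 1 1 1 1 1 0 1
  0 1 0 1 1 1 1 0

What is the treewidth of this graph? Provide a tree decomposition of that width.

Treewidth 4.
Bags: B1 = {a, b, e, f, g}  B2 = {b, e, f, g, h}  B3 = {b, d, e, g, h}  B4 = {b, c, d, e, g}
Tree: B1–B2, B2–B3, B3–B4

Every bag has size at most 5, so the width is 5 − 1 = 4 and tw(G) ≤ 4. Conversely, {b, d, e, g, h} is a clique of size 5, and the vertices of any clique must share a bag in every tree decomposition; so some bag has ≥ 5 vertices and tw(G) ≥ 4. Combining the bounds, tw(G) = 4.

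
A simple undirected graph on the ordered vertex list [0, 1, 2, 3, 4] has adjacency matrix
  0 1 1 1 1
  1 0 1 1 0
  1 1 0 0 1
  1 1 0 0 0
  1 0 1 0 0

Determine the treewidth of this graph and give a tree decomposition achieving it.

Treewidth 2.
Bags: B1 = {0, 2, 4}  B2 = {0, 1, 2}  B3 = {0, 1, 3}
Tree: B1–B2, B2–B3

The largest bag has 3 vertices, giving width 2; this decomposition certifies tw(G) ≤ 2. Conversely, {0, 1, 2} is a clique of size 3, and the vertices of any clique must share a bag in every tree decomposition; so some bag has ≥ 3 vertices and tw(G) ≥ 2. Combining the bounds, tw(G) = 2.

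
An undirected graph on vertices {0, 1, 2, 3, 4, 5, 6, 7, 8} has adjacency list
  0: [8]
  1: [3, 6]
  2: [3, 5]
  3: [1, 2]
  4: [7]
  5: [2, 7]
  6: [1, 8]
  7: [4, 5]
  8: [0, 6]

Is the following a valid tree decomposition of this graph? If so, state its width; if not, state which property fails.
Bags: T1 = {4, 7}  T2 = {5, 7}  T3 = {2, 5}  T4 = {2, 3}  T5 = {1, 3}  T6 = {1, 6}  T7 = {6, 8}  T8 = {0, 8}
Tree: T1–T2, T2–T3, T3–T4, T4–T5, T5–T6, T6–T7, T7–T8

Checking the three conditions: (i) the bags cover all of {0, 1, 2, 3, 4, 5, 6, 7, 8}; (ii) for each edge, some bag contains both endpoints; (iii) the bags containing any fixed vertex form a subtree. All hold, so the decomposition is valid with width 2 − 1 = 1.

Yes; width 1.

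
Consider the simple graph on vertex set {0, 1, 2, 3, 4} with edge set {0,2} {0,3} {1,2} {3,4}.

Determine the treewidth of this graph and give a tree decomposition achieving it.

Each bag holds 2 vertices, so the decomposition has width 1, which upper-bounds the treewidth. Since G has at least one edge (e.g. 4–3), it is not an edgeless graph, so tw(G) ≥ 1. Hence tw(G) = 1 exactly.

Treewidth 1.
One such decomposition:
Bags: B1 = {3, 4}  B2 = {0, 3}  B3 = {0, 2}  B4 = {1, 2}
Tree: B1–B2, B2–B3, B3–B4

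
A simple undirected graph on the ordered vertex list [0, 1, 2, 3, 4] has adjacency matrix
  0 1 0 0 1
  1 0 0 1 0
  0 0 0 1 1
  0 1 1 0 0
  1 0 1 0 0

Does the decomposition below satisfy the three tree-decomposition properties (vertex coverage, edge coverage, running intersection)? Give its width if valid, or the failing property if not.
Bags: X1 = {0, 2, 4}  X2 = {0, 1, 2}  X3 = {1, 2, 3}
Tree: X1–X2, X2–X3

Checking the three conditions: (i) the bags cover all of {0, 1, 2, 3, 4}; (ii) for each edge, some bag contains both endpoints; (iii) the bags containing any fixed vertex form a subtree. All hold, so the decomposition is valid with width 3 − 1 = 2.

Yes; width 2.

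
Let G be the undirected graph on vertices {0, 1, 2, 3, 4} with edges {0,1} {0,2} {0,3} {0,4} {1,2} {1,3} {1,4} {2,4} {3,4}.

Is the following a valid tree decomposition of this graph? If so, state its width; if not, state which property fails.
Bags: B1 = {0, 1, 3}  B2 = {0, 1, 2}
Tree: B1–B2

No — vertex 4 appears in no bag.

A tree decomposition must satisfy three properties: every vertex lies in some bag; for every edge, both endpoints lie together in some bag; and for every vertex, the bags containing it form a connected subtree. Here vertex 4 appears in no bag, so the decomposition is invalid.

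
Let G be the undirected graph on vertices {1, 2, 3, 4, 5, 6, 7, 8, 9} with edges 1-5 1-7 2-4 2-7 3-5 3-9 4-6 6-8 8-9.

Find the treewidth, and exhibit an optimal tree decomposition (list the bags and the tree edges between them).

Treewidth 2.
One optimal decomposition is:
Bags: B1 = {6, 8, 9}  B2 = {4, 6, 9}  B3 = {2, 4, 9}  B4 = {2, 7, 9}  B5 = {1, 7, 9}  B6 = {1, 5, 9}  B7 = {3, 5, 9}
Tree: B1–B2, B2–B3, B3–B4, B4–B5, B5–B6, B6–B7

The largest bag has 3 vertices, giving width 2; this decomposition certifies tw(G) ≤ 2. Since 9–8–6–4–2–7–1–5–3–9 is a cycle in G, G is not acyclic. Forests are exactly the graphs of treewidth ≤ 1, so tw(G) ≥ 2. Therefore the treewidth is 2.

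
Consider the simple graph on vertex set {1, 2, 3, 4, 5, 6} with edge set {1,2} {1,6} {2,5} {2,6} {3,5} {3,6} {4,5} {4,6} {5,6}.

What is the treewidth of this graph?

A width-2 tree decomposition is:
Bags: B1 = {3, 5, 6}  B2 = {4, 5, 6}  B3 = {2, 5, 6}  B4 = {1, 2, 6}
Tree: B1–B2, B2–B3, B3–B4
Each bag holds 3 vertices, so the decomposition has width 2, which upper-bounds the treewidth. Conversely, {1, 2, 6} is a clique of size 3, and the vertices of any clique must share a bag in every tree decomposition; so some bag has ≥ 3 vertices and tw(G) ≥ 2. The upper and lower bounds meet at 2, so that is the treewidth.

2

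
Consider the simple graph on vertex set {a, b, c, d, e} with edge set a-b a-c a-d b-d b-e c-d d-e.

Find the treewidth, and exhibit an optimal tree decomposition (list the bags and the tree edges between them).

Each bag holds 3 vertices, so the decomposition has width 2, which upper-bounds the treewidth. For the lower bound, the 3 vertices {b, d, e} are pairwise adjacent, and any tree decomposition puts a clique entirely inside one bag — forcing width ≥ 2. Hence tw(G) = 2 exactly.

Treewidth 2.
One optimal decomposition is:
Bags: B1 = {a, b, d}  B2 = {b, d, e}  B3 = {a, c, d}
Tree: B1–B2, B1–B3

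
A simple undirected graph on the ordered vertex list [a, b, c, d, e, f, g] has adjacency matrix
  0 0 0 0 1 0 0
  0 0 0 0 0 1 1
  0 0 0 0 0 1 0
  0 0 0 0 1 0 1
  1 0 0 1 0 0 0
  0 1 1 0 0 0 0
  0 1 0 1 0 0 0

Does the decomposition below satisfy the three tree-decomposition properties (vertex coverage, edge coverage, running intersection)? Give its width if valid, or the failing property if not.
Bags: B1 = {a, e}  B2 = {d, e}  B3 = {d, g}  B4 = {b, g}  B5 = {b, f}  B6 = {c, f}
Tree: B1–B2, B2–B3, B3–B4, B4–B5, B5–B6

Yes; width 1.

Vertex coverage: the bags together contain {a, b, c, d, e, f, g}, the full vertex set. Edge coverage: each edge of G has both endpoints in at least one bag. Running intersection: for every vertex, the bags containing it form a connected subtree. All three properties hold, so this is a valid tree decomposition of width max|bag| − 1 = 1, and hence tw(G) ≤ 1.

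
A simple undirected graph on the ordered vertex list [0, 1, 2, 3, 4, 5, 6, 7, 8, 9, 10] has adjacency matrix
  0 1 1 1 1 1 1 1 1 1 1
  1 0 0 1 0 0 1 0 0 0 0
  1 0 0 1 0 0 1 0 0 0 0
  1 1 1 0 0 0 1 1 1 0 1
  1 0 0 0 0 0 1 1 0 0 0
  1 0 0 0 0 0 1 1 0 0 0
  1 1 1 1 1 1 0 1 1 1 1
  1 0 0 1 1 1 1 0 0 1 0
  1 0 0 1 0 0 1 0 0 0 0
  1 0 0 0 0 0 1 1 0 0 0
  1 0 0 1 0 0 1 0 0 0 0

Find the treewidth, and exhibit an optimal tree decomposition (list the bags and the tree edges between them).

Treewidth 3.
One such decomposition:
Bags: B1 = {0, 3, 6, 7}  B2 = {0, 4, 6, 7}  B3 = {0, 5, 6, 7}  B4 = {0, 1, 3, 6}  B5 = {0, 3, 6, 10}  B6 = {0, 3, 6, 8}  B7 = {0, 2, 3, 6}  B8 = {0, 6, 7, 9}
Tree: B1–B2, B1–B3, B1–B4, B1–B5, B4–B6, B1–B7, B3–B8

Each bag holds 4 vertices, so the decomposition has width 3, which upper-bounds the treewidth. For the lower bound, the 4 vertices {0, 6, 7, 9} are pairwise adjacent, and any tree decomposition puts a clique entirely inside one bag — forcing width ≥ 3. Hence tw(G) = 3 exactly.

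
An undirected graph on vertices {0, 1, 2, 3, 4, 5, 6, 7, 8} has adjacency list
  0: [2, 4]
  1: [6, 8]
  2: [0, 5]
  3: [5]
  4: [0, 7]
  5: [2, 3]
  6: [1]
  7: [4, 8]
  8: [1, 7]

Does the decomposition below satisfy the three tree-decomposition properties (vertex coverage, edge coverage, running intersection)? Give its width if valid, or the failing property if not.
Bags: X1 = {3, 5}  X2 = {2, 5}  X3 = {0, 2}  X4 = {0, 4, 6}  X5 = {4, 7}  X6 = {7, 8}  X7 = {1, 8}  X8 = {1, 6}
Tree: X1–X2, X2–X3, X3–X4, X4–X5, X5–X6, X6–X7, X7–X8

A tree decomposition must satisfy three properties: every vertex lies in some bag; for every edge, both endpoints lie together in some bag; and for every vertex, the bags containing it form a connected subtree. Here bags containing vertex 6 are not connected in the tree, so the decomposition is invalid.

No — bags containing vertex 6 are not connected in the tree.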